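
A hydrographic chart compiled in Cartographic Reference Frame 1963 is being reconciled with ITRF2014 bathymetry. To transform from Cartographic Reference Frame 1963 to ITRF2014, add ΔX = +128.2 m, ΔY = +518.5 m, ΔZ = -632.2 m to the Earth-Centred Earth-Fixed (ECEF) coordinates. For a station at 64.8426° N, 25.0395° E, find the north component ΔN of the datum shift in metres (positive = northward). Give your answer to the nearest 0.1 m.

At φ = 64.8426°, λ = 25.0395°: sin φ = 0.905143, cos φ = 0.425106, sin λ = 0.423243, cos λ = 0.906016.
ΔN = −sin φ cos λ·ΔX − sin φ sin λ·ΔY + cos φ·ΔZ = −(0.905143)(0.906016)(128.2) − (0.905143)(0.423243)(518.5) + (0.425106)(-632.2) = -572.52 m.

ΔN = -572.5 m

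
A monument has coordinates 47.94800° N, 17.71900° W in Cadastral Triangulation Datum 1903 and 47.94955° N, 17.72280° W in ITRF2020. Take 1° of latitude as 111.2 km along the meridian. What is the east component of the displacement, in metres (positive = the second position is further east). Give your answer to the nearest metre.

ΔE = -283 m

Δφ = 47.94955° − 47.94800° = +0.00155°; Δλ = -17.72280° − -17.71900° = -0.00380°.
ΔN = Δφ × 111200 = 172.4 m; ΔE = Δλ × 111200 × cos(47.94800°) = -0.00380 × 111200 × 0.669805 = -283.0 m.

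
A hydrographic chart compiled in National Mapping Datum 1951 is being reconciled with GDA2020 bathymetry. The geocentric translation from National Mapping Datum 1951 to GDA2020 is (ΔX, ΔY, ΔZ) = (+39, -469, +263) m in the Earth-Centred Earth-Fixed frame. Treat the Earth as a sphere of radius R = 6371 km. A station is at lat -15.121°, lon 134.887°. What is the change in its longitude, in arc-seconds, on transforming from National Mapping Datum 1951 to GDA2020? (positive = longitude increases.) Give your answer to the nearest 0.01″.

sin φ = -0.260858, cos φ = 0.965377, sin λ = 0.708500, cos λ = -0.705711.
East component: ΔE = −sin λ·ΔX + cos λ·ΔY = −(0.708500)(39) + (-0.705711)(-469) = 303.35 m.
1° of latitude spans πR/180 = 111195 m; at latitude φ, 1° of longitude spans that × cos φ = 107345.0 m, so Δλ = 303.35 / 107345.0 × 3600 = 10.173″.

Δλ = 10.17″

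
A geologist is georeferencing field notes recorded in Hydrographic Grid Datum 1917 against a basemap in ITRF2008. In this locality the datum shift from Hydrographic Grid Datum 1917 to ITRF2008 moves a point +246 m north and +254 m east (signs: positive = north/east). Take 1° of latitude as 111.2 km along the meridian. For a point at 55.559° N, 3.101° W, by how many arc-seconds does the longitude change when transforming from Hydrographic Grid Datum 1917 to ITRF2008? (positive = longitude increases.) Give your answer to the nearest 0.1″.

At latitude 55.559°, cos φ = 0.565557.
1° of longitude at this latitude = 111.2 × cos φ = 62.89 km, so Δλ = 254.0 / 62890.0 = 0.0040388° = 14.540″.

Δλ = 14.5″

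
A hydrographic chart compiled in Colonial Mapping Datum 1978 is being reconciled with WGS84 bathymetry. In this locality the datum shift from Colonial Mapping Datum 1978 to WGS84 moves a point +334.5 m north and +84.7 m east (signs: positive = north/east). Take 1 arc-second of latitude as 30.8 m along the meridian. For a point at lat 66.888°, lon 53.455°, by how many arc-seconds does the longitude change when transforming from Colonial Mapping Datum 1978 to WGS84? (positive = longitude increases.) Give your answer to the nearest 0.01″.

At latitude 66.888°, cos φ = 0.392530.
1″ of longitude at this latitude = 30.80 × cos φ = 12.0899 m, so Δλ = 84.7 / 12.0899 = 7.006″.

Δλ = 7.01″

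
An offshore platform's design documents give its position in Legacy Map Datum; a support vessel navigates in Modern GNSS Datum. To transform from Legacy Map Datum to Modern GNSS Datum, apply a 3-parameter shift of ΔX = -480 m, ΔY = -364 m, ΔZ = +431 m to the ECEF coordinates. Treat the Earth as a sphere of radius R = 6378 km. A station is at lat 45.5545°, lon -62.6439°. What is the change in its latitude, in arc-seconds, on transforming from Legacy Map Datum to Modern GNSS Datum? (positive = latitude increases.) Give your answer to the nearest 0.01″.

sin φ = 0.713917, cos φ = 0.700231, sin λ = -0.888168, cos λ = 0.459519.
North component: ΔN = −sin φ cos λ·ΔX − sin φ sin λ·ΔY + cos φ·ΔZ = −(0.713917)(0.459519)(-480) − (0.713917)(-0.888168)(-364) + (0.700231)(431) = 228.46 m.
1° of latitude spans πR/180 = 111317 m, so Δφ = 228.46 / 111317 × 3600 = 7.389″.

Δφ = 7.39″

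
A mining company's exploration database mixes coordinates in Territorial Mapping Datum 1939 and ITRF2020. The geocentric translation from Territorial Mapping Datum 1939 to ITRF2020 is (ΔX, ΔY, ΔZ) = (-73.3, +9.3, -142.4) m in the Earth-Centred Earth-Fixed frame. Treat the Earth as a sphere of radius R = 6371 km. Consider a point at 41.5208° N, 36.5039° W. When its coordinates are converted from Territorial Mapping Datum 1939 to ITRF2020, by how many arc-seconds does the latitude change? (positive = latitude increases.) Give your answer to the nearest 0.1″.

sin φ = 0.662892, cos φ = 0.748715, sin λ = -0.594878, cos λ = 0.803816.
North component: ΔN = −sin φ cos λ·ΔX − sin φ sin λ·ΔY + cos φ·ΔZ = −(0.662892)(0.803816)(-73.3) − (0.662892)(-0.594878)(9.3) + (0.748715)(-142.4) = -63.89 m.
1° of latitude spans πR/180 = 111195 m, so Δφ = -63.89 / 111195 × 3600 = -2.069″.

Δφ = -2.1″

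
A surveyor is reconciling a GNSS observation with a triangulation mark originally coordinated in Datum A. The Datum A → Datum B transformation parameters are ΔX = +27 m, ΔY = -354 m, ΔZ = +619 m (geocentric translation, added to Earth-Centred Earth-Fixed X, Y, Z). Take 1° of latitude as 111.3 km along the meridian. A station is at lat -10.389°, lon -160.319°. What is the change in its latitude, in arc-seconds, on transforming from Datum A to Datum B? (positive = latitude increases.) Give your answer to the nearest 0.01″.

sin φ = -0.180330, cos φ = 0.983606, sin λ = -0.336783, cos λ = -0.941582.
North component: ΔN = −sin φ cos λ·ΔX − sin φ sin λ·ΔY + cos φ·ΔZ = −(-0.180330)(-0.941582)(27) − (-0.180330)(-0.336783)(-354) + (0.983606)(619) = 625.77 m.
1° of latitude spans 111300 m, so Δφ = 625.77 / 111300 × 3600 = 20.240″.

Δφ = 20.24″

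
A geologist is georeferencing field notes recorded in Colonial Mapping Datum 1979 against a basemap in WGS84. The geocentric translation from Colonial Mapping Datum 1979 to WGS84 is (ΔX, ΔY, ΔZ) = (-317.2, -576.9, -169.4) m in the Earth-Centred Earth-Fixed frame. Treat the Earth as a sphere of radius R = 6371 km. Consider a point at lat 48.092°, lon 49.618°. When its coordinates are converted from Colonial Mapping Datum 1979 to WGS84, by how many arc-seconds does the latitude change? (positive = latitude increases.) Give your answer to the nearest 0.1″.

Δφ = 11.9″

sin φ = 0.744218, cos φ = 0.667936, sin λ = 0.761742, cos λ = 0.647881.
North component: ΔN = −sin φ cos λ·ΔX − sin φ sin λ·ΔY + cos φ·ΔZ = −(0.744218)(0.647881)(-317.2) − (0.744218)(0.761742)(-576.9) + (0.667936)(-169.4) = 366.84 m.
1° of latitude spans πR/180 = 111195 m, so Δφ = 366.84 / 111195 × 3600 = 11.877″.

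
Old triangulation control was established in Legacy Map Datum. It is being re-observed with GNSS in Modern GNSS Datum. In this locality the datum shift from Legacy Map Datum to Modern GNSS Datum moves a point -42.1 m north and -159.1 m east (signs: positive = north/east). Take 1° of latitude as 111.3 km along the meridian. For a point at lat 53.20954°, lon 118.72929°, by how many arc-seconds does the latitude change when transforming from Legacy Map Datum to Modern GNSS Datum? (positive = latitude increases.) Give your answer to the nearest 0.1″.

1° of latitude = 111.3 km, so Δφ = -42.1 / 111300 = -0.0003783° = -1.362″.

Δφ = -1.4″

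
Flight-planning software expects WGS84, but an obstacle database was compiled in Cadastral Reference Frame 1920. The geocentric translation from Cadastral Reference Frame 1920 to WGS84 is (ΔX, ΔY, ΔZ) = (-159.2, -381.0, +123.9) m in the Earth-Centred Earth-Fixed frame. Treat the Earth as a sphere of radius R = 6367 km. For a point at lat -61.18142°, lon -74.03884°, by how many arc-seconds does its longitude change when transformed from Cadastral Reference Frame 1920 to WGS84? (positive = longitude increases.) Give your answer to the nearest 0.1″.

Δλ = -17.3″

sin φ = -0.876150, cos φ = 0.482038, sin λ = -0.961448, cos λ = 0.274986.
East component: ΔE = −sin λ·ΔX + cos λ·ΔY = −(-0.961448)(-159.2) + (0.274986)(-381.0) = -257.83 m.
1° of latitude spans πR/180 = 111125 m; at latitude φ, 1° of longitude spans that × cos φ = 53566.5 m, so Δλ = -257.83 / 53566.5 × 3600 = -17.328″.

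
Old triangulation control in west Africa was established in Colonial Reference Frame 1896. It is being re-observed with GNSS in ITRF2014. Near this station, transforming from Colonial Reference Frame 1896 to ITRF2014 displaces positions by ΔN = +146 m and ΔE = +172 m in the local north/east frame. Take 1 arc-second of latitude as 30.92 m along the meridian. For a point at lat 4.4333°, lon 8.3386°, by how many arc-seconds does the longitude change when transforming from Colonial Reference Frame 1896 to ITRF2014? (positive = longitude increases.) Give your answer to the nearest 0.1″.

Δλ = 5.6″

At latitude 4.4333°, cos φ = 0.997008.
1″ of longitude at this latitude = 30.92 × cos φ = 30.8275 m, so Δλ = 172.0 / 30.8275 = 5.579″.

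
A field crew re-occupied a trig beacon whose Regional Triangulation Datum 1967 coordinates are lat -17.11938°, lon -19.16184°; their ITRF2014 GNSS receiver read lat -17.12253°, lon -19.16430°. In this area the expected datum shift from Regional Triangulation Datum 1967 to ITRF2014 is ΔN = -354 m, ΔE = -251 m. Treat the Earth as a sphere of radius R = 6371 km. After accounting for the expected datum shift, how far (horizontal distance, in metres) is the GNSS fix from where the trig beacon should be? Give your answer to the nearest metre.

Observed coordinate differences: Δφ = -0.00315°, Δλ = -0.00246°.
Converting to metres (1° lat = 111195 m, cos φ = 0.955694): observed ΔN = -350.3 m, observed ΔE = -261.4 m.
Subtracting the expected shift leaves a residual of -350.3 − (-354) = 3.7 m north and -261.4 − (-251) = -10.4 m east.
Residual distance = √(3.7² + (-10.4)²) = 11.1 m.

11 m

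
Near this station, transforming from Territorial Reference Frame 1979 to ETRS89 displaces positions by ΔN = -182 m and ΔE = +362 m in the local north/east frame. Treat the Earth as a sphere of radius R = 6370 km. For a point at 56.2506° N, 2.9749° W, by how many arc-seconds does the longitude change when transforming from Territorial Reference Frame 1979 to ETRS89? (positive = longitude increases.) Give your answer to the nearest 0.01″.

Δλ = 21.10″

At latitude 56.2506°, cos φ = 0.555562.
One radian of longitude at latitude φ spans R cos φ, so Δλ = ΔE / (R cos φ) = 362.0 / (6370000 × 0.555562) = 1.0229e-04 rad = 21.099″.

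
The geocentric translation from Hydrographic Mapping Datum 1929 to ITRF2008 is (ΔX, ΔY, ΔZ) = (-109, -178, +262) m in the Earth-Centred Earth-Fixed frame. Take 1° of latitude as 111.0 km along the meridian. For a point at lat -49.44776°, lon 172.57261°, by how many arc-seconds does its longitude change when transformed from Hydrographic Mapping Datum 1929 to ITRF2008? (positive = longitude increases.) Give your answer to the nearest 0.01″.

Δλ = 9.51″

sin φ = -0.759814, cos φ = 0.650141, sin λ = 0.129270, cos λ = -0.991609.
East component: ΔE = −sin λ·ΔX + cos λ·ΔY = −(0.129270)(-109) + (-0.991609)(-178) = 190.60 m.
1° of latitude spans 111000 m; at latitude φ, 1° of longitude spans that × cos φ = 72165.7 m, so Δλ = 190.60 / 72165.7 × 3600 = 9.508″.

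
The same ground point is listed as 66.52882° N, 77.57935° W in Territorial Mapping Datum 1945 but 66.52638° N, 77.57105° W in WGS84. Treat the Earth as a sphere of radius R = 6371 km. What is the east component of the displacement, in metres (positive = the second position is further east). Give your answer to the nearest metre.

ΔE = 368 m

Δφ = 66.52638° − 66.52882° = -0.00244°; Δλ = -77.57105° − -77.57935° = +0.00830°.
1° along a meridian = πR/180 = 111195 m.
ΔN = Δφ × 111195 = -271.3 m; ΔE = Δλ × 111195 × cos(66.52882°) = +0.00830 × 111195 × 0.398288 = 367.6 m.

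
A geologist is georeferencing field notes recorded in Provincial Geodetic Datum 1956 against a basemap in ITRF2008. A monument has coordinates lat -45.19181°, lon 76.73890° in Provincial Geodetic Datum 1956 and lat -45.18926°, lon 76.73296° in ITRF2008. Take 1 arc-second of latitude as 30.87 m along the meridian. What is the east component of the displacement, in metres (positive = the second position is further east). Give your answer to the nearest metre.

ΔE = -465 m

Δφ = -45.18926° − -45.19181° = +0.00255°; Δλ = 76.73296° − 76.73890° = -0.00594°.
1° of latitude = 3600 × 30.87 = 111132 m.
ΔN = Δφ × 111132 = 283.4 m; ΔE = Δλ × 111132 × cos(-45.19181°) = -0.00594 × 111132 × 0.704736 = -465.2 m.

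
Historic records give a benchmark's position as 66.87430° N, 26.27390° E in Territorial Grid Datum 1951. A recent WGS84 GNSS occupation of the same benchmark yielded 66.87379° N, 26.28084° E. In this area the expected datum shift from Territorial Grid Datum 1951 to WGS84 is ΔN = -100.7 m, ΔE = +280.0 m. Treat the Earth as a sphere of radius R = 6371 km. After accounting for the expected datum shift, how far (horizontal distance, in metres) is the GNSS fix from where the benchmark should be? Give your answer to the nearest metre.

50 m

Observed coordinate differences: Δφ = -0.00051°, Δλ = +0.00694°.
Converting to metres (1° lat = 111195 m, cos φ = 0.392750): observed ΔN = -56.7 m, observed ΔE = 303.1 m.
Subtracting the expected shift leaves a residual of -56.7 − (-100.7) = 44.0 m north and 303.1 − (280.0) = 23.1 m east.
Residual distance = √(44.0² + 23.1²) = 49.7 m.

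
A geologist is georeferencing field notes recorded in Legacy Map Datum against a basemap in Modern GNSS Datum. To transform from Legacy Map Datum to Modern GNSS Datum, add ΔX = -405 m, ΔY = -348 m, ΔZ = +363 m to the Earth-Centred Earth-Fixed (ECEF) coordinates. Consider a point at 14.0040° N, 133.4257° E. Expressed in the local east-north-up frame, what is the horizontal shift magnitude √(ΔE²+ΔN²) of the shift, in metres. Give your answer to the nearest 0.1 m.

The local east axis at (φ, λ) is (−sin λ, cos λ, 0), so ΔE = −sin(133.4257°)·(-405) + cos(133.4257°)·(-348) = 533.36 m.
The local north axis is (−sin φ cos λ, −sin φ sin λ, cos φ), giving ΔN = -67.370 + 61.161 + 352.211 = 346.00 m.
Horizontal magnitude = √(ΔE² + ΔN²) = √(533.36² + 346.00²) = 635.76 m.

635.8 m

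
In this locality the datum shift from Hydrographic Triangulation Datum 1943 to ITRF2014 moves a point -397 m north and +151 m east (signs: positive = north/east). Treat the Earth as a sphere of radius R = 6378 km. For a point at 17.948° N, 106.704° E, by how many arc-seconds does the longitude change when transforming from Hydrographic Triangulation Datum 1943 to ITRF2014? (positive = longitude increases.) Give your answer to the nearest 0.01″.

At latitude 17.948°, cos φ = 0.951337.
One radian of longitude at latitude φ spans R cos φ, so Δλ = ΔE / (R cos φ) = 151.0 / (6378000 × 0.951337) = 2.4886e-05 rad = 5.133″.

Δλ = 5.13″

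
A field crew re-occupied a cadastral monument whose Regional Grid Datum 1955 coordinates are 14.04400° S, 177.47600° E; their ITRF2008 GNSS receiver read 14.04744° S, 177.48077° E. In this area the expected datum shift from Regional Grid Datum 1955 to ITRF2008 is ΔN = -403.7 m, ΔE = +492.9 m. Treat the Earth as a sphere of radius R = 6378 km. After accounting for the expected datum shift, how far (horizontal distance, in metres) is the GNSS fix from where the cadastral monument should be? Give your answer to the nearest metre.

30 m

Observed coordinate differences: Δφ = -0.00344°, Δλ = +0.00477°.
Converting to metres (1° lat = 111317 m, cos φ = 0.970110): observed ΔN = -382.9 m, observed ΔE = 515.1 m.
Subtracting the expected shift leaves a residual of -382.9 − (-403.7) = 20.8 m north and 515.1 − (492.9) = 22.2 m east.
Residual distance = √(20.8² + 22.2²) = 30.4 m.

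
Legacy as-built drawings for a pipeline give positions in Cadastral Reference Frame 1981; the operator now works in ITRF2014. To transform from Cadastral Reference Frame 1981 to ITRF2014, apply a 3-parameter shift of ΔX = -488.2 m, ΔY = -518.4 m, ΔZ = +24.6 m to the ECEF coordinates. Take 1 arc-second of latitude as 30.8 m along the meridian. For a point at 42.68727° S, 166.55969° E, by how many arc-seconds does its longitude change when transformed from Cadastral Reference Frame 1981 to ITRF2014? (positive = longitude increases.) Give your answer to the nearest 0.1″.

sin φ = -0.677996, cos φ = 0.735065, sin λ = 0.232432, cos λ = -0.972613.
East component: ΔE = −sin λ·ΔX + cos λ·ΔY = −(0.232432)(-488.2) + (-0.972613)(-518.4) = 617.68 m.
1° of latitude spans 3600 × 30.80 = 110880 m; at latitude φ, 1° of longitude spans that × cos φ = 81504.0 m, so Δλ = 617.68 / 81504.0 × 3600 = 27.282″.

Δλ = 27.3″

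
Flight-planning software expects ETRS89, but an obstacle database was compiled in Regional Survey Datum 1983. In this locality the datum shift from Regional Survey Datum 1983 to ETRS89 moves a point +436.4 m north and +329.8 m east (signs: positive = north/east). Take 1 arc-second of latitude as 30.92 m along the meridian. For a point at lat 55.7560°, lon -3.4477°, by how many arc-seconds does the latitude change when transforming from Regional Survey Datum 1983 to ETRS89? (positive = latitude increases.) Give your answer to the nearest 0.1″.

Δφ = 14.1″

1″ of latitude = 30.92 m, so Δφ = 436.4 / 30.92 = 14.114″.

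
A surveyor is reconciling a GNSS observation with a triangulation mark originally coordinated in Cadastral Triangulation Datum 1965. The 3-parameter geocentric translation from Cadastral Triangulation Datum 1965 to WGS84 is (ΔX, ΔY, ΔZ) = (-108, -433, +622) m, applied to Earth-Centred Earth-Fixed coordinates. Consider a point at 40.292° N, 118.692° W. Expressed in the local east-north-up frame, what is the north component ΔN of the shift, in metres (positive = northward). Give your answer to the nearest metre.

The local north axis is (−sin φ cos λ, −sin φ sin λ, cos φ), giving ΔN = -33.531 − 245.632 + 474.436 = 195.27 m.

ΔN = 195 m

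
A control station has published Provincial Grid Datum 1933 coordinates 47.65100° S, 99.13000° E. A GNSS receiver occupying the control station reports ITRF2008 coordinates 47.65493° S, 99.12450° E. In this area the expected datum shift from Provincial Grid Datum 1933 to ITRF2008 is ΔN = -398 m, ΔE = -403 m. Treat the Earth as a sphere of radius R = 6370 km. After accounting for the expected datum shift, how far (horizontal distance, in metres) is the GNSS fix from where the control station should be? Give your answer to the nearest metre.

40 m

Observed coordinate differences: Δφ = -0.00393°, Δλ = -0.00550°.
Converting to metres (1° lat = 111177 m, cos φ = 0.673645): observed ΔN = -436.9 m, observed ΔE = -411.9 m.
Subtracting the expected shift leaves a residual of -436.9 − (-398) = -38.9 m north and -411.9 − (-403) = -8.9 m east.
Residual distance = √((-38.9)² + (-8.9)²) = 39.9 m.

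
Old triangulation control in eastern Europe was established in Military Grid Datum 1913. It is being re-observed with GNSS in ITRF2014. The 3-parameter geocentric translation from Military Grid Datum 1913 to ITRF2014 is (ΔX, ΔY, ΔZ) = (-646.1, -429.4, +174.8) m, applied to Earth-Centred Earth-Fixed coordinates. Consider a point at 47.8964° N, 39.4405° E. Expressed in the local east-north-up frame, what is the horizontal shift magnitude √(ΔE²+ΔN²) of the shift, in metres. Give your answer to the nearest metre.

694 m

The local east axis at (φ, λ) is (−sin λ, cos λ, 0), so ΔE = −sin(39.4405°)·(-646.1) + cos(39.4405°)·(-429.4) = 78.83 m.
The local north axis is (−sin φ cos λ, −sin φ sin λ, cos φ), giving ΔN = 370.205 + 202.390 + 117.199 = 689.79 m.
Horizontal magnitude = √(ΔE² + ΔN²) = √(78.83² + 689.79²) = 694.28 m.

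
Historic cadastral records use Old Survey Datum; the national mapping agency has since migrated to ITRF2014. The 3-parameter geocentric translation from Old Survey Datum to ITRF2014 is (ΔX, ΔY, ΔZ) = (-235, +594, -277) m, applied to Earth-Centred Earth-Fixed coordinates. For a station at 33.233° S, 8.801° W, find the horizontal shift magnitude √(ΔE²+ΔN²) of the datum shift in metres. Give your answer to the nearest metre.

The local east axis at (φ, λ) is (−sin λ, cos λ, 0), so ΔE = −sin(-8.801°)·(-235) + cos(-8.801°)·594 = 551.05 m.
The local north axis is (−sin φ cos λ, −sin φ sin λ, cos φ), giving ΔN = -127.274 − 49.808 − 231.696 = -408.78 m.
Horizontal magnitude = √(ΔE² + ΔN²) = √(551.05² + (-408.78)²) = 686.12 m.

686 m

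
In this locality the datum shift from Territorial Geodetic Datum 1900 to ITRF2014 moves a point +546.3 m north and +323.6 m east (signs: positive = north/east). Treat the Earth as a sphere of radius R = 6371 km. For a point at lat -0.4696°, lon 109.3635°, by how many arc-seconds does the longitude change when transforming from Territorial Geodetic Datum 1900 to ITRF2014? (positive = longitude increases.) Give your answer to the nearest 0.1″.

At latitude -0.4696°, cos φ = 0.999966.
One radian of longitude at latitude φ spans R cos φ, so Δλ = ΔE / (R cos φ) = 323.6 / (6371000 × 0.999966) = 5.0794e-05 rad = 10.477″.

Δλ = 10.5″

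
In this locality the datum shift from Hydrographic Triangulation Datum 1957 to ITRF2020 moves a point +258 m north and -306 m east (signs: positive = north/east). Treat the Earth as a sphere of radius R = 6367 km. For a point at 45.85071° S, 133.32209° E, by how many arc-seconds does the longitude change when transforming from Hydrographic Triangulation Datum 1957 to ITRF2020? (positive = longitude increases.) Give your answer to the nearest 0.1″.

At latitude -45.85071°, cos φ = 0.696530.
One radian of longitude at latitude φ spans R cos φ, so Δλ = ΔE / (R cos φ) = -306.0 / (6367000 × 0.696530) = -6.9000e-05 rad = -14.232″.

Δλ = -14.2″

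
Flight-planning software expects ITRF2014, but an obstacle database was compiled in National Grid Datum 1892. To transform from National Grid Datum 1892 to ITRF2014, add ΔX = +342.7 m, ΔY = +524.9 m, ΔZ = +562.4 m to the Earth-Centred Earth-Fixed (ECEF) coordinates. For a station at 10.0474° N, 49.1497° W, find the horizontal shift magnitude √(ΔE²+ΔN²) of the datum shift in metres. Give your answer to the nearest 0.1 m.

At φ = 10.0474°, λ = -49.1497°: sin φ = 0.174463, cos φ = 0.984664, sin λ = -0.756421, cos λ = 0.654085.
ΔE = −sin λ·ΔX + cos λ·ΔY = −(-0.756421)·(342.7) + (0.654085)·(524.9) = 602.55 m.
ΔN = −sin φ cos λ·ΔX − sin φ sin λ·ΔY + cos φ·ΔZ = −(0.174463)(0.654085)(342.7) − (0.174463)(-0.756421)(524.9) + (0.984664)(562.4) = 583.94 m.
Horizontal magnitude = √(ΔE² + ΔN²) = √(602.55² + 583.94²) = 839.08 m.

839.1 m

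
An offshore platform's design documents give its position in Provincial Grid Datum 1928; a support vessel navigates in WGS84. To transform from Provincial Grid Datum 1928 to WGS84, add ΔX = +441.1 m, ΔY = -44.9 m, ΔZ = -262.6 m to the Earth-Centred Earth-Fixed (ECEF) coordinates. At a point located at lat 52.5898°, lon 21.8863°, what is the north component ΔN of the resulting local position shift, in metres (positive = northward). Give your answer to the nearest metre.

At φ = 52.5898°, λ = 21.8863°: sin φ = 0.794306, cos φ = 0.607517, sin λ = 0.372766, cos λ = 0.927925.
ΔN = −sin φ cos λ·ΔX − sin φ sin λ·ΔY + cos φ·ΔZ = −(0.794306)(0.927925)(441.1) − (0.794306)(0.372766)(-44.9) + (0.607517)(-262.6) = -471.36 m.

ΔN = -471 m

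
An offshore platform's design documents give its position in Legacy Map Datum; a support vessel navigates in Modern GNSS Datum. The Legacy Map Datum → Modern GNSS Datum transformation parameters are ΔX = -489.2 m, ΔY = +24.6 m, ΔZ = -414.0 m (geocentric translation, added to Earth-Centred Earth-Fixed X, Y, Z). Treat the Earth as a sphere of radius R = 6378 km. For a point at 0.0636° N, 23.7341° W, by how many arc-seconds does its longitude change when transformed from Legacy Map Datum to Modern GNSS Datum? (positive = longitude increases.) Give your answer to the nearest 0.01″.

sin φ = 0.001110, cos φ = 0.999999, sin λ = -0.402493, cos λ = 0.915423.
East component: ΔE = −sin λ·ΔX + cos λ·ΔY = −(-0.402493)(-489.2) + (0.915423)(24.6) = -174.38 m.
1° of latitude spans πR/180 = 111317 m; at latitude φ, 1° of longitude spans that × cos φ = 111317.0 m, so Δλ = -174.38 / 111317.0 × 3600 = -5.639″.

Δλ = -5.64″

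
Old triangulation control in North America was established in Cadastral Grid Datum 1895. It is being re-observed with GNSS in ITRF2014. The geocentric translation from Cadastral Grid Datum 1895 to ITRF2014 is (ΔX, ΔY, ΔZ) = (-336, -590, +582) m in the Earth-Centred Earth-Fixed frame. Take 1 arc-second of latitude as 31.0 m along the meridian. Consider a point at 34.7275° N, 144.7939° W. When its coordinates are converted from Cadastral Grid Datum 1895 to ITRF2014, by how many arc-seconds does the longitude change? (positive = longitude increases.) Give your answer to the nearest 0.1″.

Δλ = 11.3″

sin φ = 0.569674, cos φ = 0.821871, sin λ = -0.576519, cos λ = -0.817084.
East component: ΔE = −sin λ·ΔX + cos λ·ΔY = −(-0.576519)(-336) + (-0.817084)(-590) = 288.37 m.
1° of latitude spans 3600 × 31.00 = 111600 m; at latitude φ, 1° of longitude spans that × cos φ = 91720.8 m, so Δλ = 288.37 / 91720.8 × 3600 = 11.318″.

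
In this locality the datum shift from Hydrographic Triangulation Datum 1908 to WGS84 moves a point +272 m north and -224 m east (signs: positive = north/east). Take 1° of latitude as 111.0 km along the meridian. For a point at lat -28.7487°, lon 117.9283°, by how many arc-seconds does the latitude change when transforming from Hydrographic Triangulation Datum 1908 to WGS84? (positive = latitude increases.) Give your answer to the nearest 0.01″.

Δφ = 8.82″

1° of latitude = 111.0 km, so Δφ = 272.0 / 111000 = 0.0024505° = 8.822″.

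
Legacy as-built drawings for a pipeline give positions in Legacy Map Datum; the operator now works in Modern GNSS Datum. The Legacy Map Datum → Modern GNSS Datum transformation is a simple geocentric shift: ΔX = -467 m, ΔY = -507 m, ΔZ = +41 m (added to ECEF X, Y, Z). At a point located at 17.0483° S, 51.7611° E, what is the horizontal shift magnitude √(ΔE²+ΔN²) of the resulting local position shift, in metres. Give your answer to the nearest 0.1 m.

170.7 m

The local east axis at (φ, λ) is (−sin λ, cos λ, 0), so ΔE = −sin(51.7611°)·(-467) + cos(51.7611°)·(-507) = 53.00 m.
The local north axis is (−sin φ cos λ, −sin φ sin λ, cos φ), giving ΔN = -84.742 − 116.748 + 39.198 = -162.29 m.
Horizontal magnitude = √(ΔE² + ΔN²) = √(53.00² + (-162.29)²) = 170.73 m.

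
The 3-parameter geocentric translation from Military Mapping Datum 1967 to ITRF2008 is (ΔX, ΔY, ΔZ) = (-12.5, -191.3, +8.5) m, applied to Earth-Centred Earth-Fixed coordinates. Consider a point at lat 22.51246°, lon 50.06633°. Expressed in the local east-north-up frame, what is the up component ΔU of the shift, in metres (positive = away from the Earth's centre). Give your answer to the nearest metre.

At φ = 22.51246°, λ = 50.06633°: sin φ = 0.382884, cos φ = 0.923796, sin λ = 0.766788, cos λ = 0.641900.
ΔU = cos φ cos λ·ΔX + cos φ sin λ·ΔY + sin φ·ΔZ = (0.923796)(0.641900)(-12.5) + (0.923796)(0.766788)(-191.3) + (0.382884)(8.5) = -139.67 m.

ΔU = -140 m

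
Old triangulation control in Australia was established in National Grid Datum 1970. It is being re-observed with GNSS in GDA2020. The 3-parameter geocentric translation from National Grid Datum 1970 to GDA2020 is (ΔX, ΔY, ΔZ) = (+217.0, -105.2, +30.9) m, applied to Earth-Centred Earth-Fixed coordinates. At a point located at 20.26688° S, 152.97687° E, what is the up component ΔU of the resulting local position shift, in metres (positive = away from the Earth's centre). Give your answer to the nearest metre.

The local up (radial) axis is (cos φ cos λ, cos φ sin λ, sin φ), giving ΔU = -181.341 − 44.838 − 10.704 = -236.88 m.

ΔU = -237 m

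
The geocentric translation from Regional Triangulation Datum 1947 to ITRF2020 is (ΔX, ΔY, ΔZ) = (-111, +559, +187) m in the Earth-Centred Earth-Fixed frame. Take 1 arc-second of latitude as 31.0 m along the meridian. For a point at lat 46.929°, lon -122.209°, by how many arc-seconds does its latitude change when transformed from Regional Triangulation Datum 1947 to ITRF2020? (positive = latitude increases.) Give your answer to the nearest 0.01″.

Δφ = 13.87″

sin φ = 0.730508, cos φ = 0.682904, sin λ = -0.846109, cos λ = -0.533009.
North component: ΔN = −sin φ cos λ·ΔX − sin φ sin λ·ΔY + cos φ·ΔZ = −(0.730508)(-0.533009)(-111) − (0.730508)(-0.846109)(559) + (0.682904)(187) = 430.00 m.
1° of latitude spans 3600 × 31.00 = 111600 m, so Δφ = 430.00 / 111600 × 3600 = 13.871″.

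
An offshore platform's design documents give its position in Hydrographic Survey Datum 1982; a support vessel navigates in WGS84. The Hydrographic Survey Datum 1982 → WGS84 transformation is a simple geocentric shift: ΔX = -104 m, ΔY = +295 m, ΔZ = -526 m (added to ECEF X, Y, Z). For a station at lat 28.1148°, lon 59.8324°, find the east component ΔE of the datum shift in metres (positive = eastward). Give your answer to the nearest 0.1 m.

The local east axis at (φ, λ) is (−sin λ, cos λ, 0), so ΔE = −sin(59.8324°)·(-104) + cos(59.8324°)·295 = 238.16 m.

ΔE = 238.2 m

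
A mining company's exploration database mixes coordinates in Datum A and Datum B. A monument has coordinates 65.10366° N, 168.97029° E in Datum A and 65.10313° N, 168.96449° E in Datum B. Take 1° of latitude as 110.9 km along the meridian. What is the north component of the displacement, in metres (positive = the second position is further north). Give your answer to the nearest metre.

ΔN = -59 m

Δφ = 65.10313° − 65.10366° = -0.00053°; Δλ = 168.96449° − 168.97029° = -0.00580°.
ΔN = Δφ × 110900 = -58.8 m; ΔE = Δλ × 110900 × cos(65.10366°) = -0.00580 × 110900 × 0.420978 = -270.8 m.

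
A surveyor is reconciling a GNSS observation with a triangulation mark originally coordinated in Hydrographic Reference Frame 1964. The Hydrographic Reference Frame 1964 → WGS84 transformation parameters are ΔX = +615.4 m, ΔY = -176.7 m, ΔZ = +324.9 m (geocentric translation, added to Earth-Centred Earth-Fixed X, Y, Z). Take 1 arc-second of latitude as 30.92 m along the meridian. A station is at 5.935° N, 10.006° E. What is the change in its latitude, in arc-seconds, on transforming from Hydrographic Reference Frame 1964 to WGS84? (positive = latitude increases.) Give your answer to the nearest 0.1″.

Δφ = 8.5″

sin φ = 0.103400, cos φ = 0.994640, sin λ = 0.173751, cos λ = 0.984790.
North component: ΔN = −sin φ cos λ·ΔX − sin φ sin λ·ΔY + cos φ·ΔZ = −(0.103400)(0.984790)(615.4) − (0.103400)(0.173751)(-176.7) + (0.994640)(324.9) = 263.67 m.
1° of latitude spans 3600 × 30.92 = 111312 m, so Δφ = 263.67 / 111312 × 3600 = 8.527″.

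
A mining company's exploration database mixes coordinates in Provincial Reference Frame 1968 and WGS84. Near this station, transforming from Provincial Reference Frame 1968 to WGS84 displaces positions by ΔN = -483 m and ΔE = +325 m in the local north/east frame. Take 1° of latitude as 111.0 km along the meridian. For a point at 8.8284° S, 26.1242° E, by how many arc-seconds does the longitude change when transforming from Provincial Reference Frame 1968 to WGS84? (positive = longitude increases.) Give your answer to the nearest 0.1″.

At latitude -8.8284°, cos φ = 0.988152.
1° of longitude at this latitude = 111.0 × cos φ = 109.68 km, so Δλ = 325.0 / 109684.9 = 0.0029630° = 10.667″.

Δλ = 10.7″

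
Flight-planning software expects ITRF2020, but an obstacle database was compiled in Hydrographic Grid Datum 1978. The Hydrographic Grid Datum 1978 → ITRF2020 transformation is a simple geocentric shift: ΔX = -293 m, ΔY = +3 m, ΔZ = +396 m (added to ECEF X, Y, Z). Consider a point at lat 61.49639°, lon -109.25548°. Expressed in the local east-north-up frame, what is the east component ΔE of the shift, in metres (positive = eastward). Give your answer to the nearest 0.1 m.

The local east axis at (φ, λ) is (−sin λ, cos λ, 0), so ΔE = −sin(-109.25548°)·(-293) + cos(-109.25548°)·3 = -277.60 m.

ΔE = -277.6 m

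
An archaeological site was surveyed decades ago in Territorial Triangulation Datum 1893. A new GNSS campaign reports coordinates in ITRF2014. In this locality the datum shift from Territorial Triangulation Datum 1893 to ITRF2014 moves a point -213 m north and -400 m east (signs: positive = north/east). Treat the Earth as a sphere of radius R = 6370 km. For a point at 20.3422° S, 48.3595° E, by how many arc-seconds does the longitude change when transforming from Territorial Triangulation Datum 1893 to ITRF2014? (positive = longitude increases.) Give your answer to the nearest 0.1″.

Δλ = -13.8″

At latitude -20.3422°, cos φ = 0.937633.
One radian of longitude at latitude φ spans R cos φ, so Δλ = ΔE / (R cos φ) = -400.0 / (6370000 × 0.937633) = -6.6971e-05 rad = -13.814″.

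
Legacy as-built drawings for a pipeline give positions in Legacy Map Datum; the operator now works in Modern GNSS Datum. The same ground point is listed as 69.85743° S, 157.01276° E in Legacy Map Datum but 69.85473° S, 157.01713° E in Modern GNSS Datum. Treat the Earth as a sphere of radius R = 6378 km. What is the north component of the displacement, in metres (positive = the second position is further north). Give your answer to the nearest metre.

ΔN = 301 m

Δφ = -69.85473° − -69.85743° = +0.00270°; Δλ = 157.01713° − 157.01276° = +0.00437°.
1° along a meridian = πR/180 = 111317 m.
ΔN = Δφ × 111317 = 300.6 m; ΔE = Δλ × 111317 × cos(-69.85743°) = +0.00437 × 111317 × 0.344357 = 167.5 m.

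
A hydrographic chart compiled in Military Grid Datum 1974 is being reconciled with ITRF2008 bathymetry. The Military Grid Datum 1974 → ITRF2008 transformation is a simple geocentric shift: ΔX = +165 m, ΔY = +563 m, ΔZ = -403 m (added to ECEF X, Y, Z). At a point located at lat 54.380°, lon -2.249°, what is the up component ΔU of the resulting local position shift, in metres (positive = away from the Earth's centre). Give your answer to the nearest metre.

At φ = 54.380°, λ = -2.249°: sin φ = 0.812898, cos φ = 0.582407, sin λ = -0.039242, cos λ = 0.999230.
ΔU = cos φ cos λ·ΔX + cos φ sin λ·ΔY + sin φ·ΔZ = (0.582407)(0.999230)(165) + (0.582407)(-0.039242)(563) + (0.812898)(-403) = -244.44 m.

ΔU = -244 m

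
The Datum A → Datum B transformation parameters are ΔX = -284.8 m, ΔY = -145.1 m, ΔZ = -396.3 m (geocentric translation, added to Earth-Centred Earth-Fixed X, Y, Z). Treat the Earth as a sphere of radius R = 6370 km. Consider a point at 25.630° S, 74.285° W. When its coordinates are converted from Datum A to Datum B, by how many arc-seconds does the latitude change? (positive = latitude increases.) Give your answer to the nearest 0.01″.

Δφ = -10.69″

sin φ = -0.432558, cos φ = 0.901606, sin λ = -0.962621, cos λ = 0.270852.
North component: ΔN = −sin φ cos λ·ΔX − sin φ sin λ·ΔY + cos φ·ΔZ = −(-0.432558)(0.270852)(-284.8) − (-0.432558)(-0.962621)(-145.1) + (0.901606)(-396.3) = -330.26 m.
1° of latitude spans πR/180 = 111177 m, so Δφ = -330.26 / 111177 × 3600 = -10.694″.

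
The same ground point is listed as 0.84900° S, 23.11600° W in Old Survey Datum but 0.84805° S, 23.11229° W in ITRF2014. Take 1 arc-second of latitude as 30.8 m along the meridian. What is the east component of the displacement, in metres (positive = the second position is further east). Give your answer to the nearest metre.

ΔE = 411 m

Δφ = -0.84805° − -0.84900° = +0.00095°; Δλ = -23.11229° − -23.11600° = +0.00371°.
1° of latitude = 3600 × 30.80 = 110880 m.
ΔN = Δφ × 110880 = 105.3 m; ΔE = Δλ × 110880 × cos(-0.84900°) = +0.00371 × 110880 × 0.999890 = 411.3 m.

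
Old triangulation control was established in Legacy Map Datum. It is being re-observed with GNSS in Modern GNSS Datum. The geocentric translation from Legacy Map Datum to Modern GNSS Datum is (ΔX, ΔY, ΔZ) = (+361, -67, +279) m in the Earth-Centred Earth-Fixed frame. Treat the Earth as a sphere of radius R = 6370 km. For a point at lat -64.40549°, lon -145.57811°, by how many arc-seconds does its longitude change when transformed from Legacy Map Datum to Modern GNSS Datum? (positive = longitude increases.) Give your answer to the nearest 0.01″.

Δλ = 19.44″

sin φ = -0.901874, cos φ = 0.431999, sin λ = -0.565282, cos λ = -0.824898.
East component: ΔE = −sin λ·ΔX + cos λ·ΔY = −(-0.565282)(361) + (-0.824898)(-67) = 259.34 m.
1° of latitude spans πR/180 = 111177 m; at latitude φ, 1° of longitude spans that × cos φ = 48028.6 m, so Δλ = 259.34 / 48028.6 × 3600 = 19.439″.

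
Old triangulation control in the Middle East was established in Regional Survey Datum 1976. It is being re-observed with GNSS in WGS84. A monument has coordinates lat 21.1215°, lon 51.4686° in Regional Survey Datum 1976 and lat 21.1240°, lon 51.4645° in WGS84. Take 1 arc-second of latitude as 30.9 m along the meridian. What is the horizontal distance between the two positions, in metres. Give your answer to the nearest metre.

Δφ = 21.1240° − 21.1215° = +0.0025°; Δλ = 51.4645° − 51.4686° = -0.0041°.
1° of latitude = 3600 × 30.90 = 111240 m.
ΔN = Δφ × 111240 = 278.1 m; ΔE = Δλ × 111240 × cos(21.1215°) = -0.0041 × 111240 × 0.932818 = -425.4 m.
Distance = √(ΔE² + ΔN²) = √((-425.4)² + 278.1²) = 508.3 m.

508 m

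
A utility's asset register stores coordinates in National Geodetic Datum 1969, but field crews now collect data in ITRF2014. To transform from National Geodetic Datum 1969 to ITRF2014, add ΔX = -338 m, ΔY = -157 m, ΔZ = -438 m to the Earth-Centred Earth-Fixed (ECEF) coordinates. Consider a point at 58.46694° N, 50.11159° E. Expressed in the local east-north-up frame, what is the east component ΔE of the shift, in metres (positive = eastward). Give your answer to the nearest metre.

The local east axis at (φ, λ) is (−sin λ, cos λ, 0), so ΔE = −sin(50.11159°)·(-338) + cos(50.11159°)·(-157) = 158.66 m.

ΔE = 159 m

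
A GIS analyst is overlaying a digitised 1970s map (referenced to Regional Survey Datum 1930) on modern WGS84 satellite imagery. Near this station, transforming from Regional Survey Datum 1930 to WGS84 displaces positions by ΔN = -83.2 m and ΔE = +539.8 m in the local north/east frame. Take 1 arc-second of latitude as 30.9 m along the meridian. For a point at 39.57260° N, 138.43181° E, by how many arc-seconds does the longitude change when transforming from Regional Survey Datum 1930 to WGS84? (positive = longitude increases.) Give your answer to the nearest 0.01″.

At latitude 39.57260°, cos φ = 0.770818.
1″ of longitude at this latitude = 30.90 × cos φ = 23.8183 m, so Δλ = 539.8 / 23.8183 = 22.663″.

Δλ = 22.66″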